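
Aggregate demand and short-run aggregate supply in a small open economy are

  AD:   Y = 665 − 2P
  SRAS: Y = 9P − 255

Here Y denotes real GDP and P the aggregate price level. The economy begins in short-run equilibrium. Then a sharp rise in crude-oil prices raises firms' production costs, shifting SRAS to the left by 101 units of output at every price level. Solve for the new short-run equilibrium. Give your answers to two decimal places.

This is a negative supply shock: SRAS shifts left.
New SRAS: Y = 9P − 356.
Set AD = SRAS: 665 − 2P = 9P − 356, so 1021 = 11P and P = 92.82.
Substituting into AD, Y = 479.36.

P = 92.82, Y = 479.36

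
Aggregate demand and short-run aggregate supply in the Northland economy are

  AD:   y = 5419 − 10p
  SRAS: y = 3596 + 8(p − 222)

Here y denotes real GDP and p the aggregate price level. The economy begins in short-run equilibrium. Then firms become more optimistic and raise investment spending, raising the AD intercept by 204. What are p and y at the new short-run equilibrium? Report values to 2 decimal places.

p = 211.28, y = 3510.22

This is a positive demand shock: AD shifts right.
New AD: y = 5623 − 10p.
SRAS can be written y = 1820 + 8p.
Set AD = SRAS: 5623 − 10p = 1820 + 8p, so 3803 = 18p and p = 211.28.
Substituting into AD, y = 3510.22.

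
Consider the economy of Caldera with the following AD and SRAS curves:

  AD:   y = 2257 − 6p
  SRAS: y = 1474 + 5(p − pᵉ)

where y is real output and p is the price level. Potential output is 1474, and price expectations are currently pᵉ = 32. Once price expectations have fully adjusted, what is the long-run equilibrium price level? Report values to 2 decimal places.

Short run: with pᵉ = 32, SRAS is y = 1314 + 5p. Setting AD = SRAS gives 943 = 11p, so p = 85.73 and y = 2257 − 6p = 1742.64.
Output 1742.64 is above potential 1474, so over time expected prices rise and SRAS shifts left until y returns to 1474.
Long run: y = 1474 on the AD curve gives 1474 = 2257 − 6p, so p = 130.50.

Long-run p = 130.50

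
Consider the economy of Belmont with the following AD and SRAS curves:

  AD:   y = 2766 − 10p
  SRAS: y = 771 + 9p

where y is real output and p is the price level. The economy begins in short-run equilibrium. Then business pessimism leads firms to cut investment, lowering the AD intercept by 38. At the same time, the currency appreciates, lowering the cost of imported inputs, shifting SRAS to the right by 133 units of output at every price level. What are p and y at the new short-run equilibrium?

After both shocks: AD is y = 2728 − 10p and SRAS is y = 904 + 9p.
Setting them equal: 1824 = 19p, so p = 96.
y = 2728 − 10·96 = 1768.

p = 96, y = 1768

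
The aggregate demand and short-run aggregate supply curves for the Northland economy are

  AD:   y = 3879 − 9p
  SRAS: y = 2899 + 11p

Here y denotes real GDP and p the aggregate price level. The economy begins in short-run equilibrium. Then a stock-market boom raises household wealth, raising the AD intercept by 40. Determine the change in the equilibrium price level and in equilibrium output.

Δp = +2, Δy = +22

This is a positive demand shock: AD shifts right.
New AD: y = 3919 − 9p.
Set AD = SRAS: 3919 − 9p = 2899 + 11p, so 1020 = 20p and p = 51.
y = 3919 − 9·51 = 3460.
Initially p = 49, y = 3438, so Δp = +2 and Δy = +22.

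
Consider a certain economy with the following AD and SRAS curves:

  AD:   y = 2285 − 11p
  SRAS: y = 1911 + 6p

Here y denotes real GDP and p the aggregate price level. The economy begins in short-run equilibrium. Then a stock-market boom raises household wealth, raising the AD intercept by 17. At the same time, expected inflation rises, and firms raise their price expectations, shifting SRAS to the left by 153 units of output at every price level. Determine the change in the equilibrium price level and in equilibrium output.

Δp = +10, Δy = -93

After both shocks: AD is y = 2302 − 11p and SRAS is y = 1758 + 6p.
Setting them equal: 544 = 17p, so p = 32.
y = 2302 − 11·32 = 1950.
Initially p = 22, y = 2043, so Δp = +10 and Δy = -93.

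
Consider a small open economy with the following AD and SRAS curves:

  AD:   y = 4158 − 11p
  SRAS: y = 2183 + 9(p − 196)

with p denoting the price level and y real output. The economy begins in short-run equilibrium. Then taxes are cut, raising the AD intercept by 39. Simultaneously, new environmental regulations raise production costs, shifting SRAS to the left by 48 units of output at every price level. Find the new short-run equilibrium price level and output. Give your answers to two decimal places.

After both shocks: AD is y = 4197 − 11p and SRAS is y = 371 + 9p.
Setting them equal: 3826 = 20p, so p = 191.30.
Substituting into AD, y = 2092.70.

p = 191.30, y = 2092.70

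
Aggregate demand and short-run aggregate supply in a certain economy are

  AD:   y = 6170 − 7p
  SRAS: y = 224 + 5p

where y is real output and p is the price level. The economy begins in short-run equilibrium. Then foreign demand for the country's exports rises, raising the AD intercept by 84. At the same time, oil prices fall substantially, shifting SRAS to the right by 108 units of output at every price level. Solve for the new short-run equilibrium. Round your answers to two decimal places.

p = 493.50, y = 2799.50

After both shocks: AD is y = 6254 − 7p and SRAS is y = 332 + 5p.
Setting them equal: 5922 = 12p, so p = 493.50.
Substituting into AD, y = 2799.50.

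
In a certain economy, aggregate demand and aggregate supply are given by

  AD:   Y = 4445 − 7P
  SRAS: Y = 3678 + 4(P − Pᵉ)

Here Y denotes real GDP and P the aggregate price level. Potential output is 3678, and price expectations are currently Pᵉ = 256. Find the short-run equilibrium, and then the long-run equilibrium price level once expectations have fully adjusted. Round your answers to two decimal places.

Short run: with Pᵉ = 256, SRAS is Y = 2654 + 4P. Setting AD = SRAS gives 1791 = 11P, so P = 162.82 and Y = 4445 − 7P = 3305.27.
Output 3305.27 is below potential 3678, so over time expected prices fall and SRAS shifts right until Y returns to 3678.
Long run: Y = 3678 on the AD curve gives 3678 = 4445 − 7P, so P = 109.57.

Short run: P = 162.82, Y = 3305.27. Long run: P = 109.57.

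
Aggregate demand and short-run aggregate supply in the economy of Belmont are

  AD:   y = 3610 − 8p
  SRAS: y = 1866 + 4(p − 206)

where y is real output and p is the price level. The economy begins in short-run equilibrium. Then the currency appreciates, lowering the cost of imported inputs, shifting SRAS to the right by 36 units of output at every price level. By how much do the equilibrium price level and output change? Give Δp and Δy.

Δp = -3, Δy = +24

This is a positive supply shock: SRAS shifts right.
New SRAS: y = 1078 + 4p.
Set AD = SRAS: 3610 − 8p = 1078 + 4p, so 2532 = 12p and p = 211.
y = 3610 − 8·211 = 1922.
Initially p = 214, y = 1898, so Δp = -3 and Δy = +24.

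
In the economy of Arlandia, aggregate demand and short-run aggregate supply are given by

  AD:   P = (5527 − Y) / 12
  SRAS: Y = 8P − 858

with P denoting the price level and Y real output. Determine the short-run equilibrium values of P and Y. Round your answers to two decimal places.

Rearrange AD to Y = 5527 − 12P.
Set AD = SRAS: 5527 − 12P = 8P − 858, so 6385 = 20P and P = 319.25.
Substituting into AD, Y = 5527 − 12P = 1696.00.

P = 319.25, Y = 1696.00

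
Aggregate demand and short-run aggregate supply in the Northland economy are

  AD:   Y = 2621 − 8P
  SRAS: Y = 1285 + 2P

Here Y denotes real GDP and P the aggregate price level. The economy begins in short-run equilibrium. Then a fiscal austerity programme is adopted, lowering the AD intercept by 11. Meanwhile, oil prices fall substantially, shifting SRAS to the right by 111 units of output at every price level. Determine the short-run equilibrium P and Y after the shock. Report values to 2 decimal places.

P = 121.40, Y = 1638.80

After both shocks: AD is Y = 2610 − 8P and SRAS is Y = 1396 + 2P.
Setting them equal: 1214 = 10P, so P = 121.40.
Substituting into AD, Y = 1638.80.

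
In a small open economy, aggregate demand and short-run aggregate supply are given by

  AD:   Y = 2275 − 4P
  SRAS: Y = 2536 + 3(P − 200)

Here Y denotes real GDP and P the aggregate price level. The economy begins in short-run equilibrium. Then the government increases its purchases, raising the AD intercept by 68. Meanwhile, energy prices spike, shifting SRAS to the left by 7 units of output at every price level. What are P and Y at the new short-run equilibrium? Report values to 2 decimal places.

P = 59.14, Y = 2106.43

After both shocks: AD is Y = 2343 − 4P and SRAS is Y = 1929 + 3P.
Setting them equal: 414 = 7P, so P = 59.14.
Substituting into AD, Y = 2106.43.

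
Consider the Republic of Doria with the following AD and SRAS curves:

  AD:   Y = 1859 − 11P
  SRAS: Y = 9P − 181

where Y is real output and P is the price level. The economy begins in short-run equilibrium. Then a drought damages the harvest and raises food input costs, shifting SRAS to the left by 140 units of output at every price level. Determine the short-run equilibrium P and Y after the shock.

P = 109, Y = 660

This is a negative supply shock: SRAS shifts left.
New SRAS: Y = 9P − 321.
Set AD = SRAS: 1859 − 11P = 9P − 321, so 2180 = 20P and P = 109.
Y = 1859 − 11·109 = 660.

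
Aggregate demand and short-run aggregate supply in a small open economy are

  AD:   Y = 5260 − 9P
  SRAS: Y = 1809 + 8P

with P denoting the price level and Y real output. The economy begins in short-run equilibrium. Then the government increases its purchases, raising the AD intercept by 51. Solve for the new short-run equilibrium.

P = 206, Y = 3457

This is a positive demand shock: AD shifts right.
New AD: Y = 5311 − 9P.
Set AD = SRAS: 5311 − 9P = 1809 + 8P, so 3502 = 17P and P = 206.
Y = 5311 − 9·206 = 3457.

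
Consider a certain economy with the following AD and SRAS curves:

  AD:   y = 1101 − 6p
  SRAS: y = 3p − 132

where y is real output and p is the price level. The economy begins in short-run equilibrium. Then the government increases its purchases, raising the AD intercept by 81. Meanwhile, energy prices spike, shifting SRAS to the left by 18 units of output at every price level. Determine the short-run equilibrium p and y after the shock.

p = 148, y = 294

After both shocks: AD is y = 1182 − 6p and SRAS is y = 3p − 150.
Setting them equal: 1332 = 9p, so p = 148.
y = 1182 − 6·148 = 294.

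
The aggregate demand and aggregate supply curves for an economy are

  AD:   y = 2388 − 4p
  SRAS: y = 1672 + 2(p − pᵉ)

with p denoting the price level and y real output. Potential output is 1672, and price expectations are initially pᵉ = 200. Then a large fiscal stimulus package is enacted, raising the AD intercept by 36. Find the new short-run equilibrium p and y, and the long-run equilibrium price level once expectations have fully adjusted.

AD shifts right: new AD is y = 2424 − 4p. With pᵉ = 200, SRAS is y = 1272 + 2p.
Short run: 2424 − 4p = 1272 + 2p gives 1152 = 6p, so p = 192 and y = 2424 − 4·192 = 1656.
y = 1656 is below potential 1672; expectations adjust and SRAS shifts right until y = 1672.
Long run: on the new AD curve, 1672 = 2424 − 4p gives p = 188.

Short run: p = 192, y = 1656. Long run: p = 188.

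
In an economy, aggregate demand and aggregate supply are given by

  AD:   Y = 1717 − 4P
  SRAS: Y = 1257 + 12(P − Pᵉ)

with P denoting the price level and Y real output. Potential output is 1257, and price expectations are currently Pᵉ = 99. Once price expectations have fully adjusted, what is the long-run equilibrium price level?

Short run: with Pᵉ = 99, SRAS is Y = 69 + 12P. Setting AD = SRAS gives 1648 = 16P, so P = 103 and Y = 1717 − 4·103 = 1305.
Output 1305 is above potential 1257, so over time expected prices rise and SRAS shifts left until Y returns to 1257.
Long run: Y = 1257 on the AD curve gives 1257 = 1717 − 4P, so P = 115.

Long-run P = 115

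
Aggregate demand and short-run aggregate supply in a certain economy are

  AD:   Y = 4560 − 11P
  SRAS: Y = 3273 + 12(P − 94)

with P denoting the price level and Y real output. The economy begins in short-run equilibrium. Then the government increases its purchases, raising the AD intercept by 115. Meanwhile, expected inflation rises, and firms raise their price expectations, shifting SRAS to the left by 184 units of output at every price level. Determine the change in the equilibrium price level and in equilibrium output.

After both shocks: AD is Y = 4675 − 11P and SRAS is Y = 1961 + 12P.
Setting them equal: 2714 = 23P, so P = 118.
Y = 4675 − 11·118 = 3377.
Initially P = 105, Y = 3405, so ΔP = +13 and ΔY = -28.

ΔP = +13, ΔY = -28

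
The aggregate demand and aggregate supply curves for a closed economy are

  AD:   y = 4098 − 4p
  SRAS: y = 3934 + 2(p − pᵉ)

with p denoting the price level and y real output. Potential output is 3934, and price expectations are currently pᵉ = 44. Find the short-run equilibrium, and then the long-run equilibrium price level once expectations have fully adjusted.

Short run: p = 42, y = 3930. Long run: p = 41.

Short run: with pᵉ = 44, SRAS is y = 3846 + 2p. Setting AD = SRAS gives 252 = 6p, so p = 42 and y = 4098 − 4·42 = 3930.
Output 3930 is below potential 3934, so over time expected prices fall and SRAS shifts right until y returns to 3934.
Long run: y = 3934 on the AD curve gives 3934 = 4098 − 4p, so p = 41.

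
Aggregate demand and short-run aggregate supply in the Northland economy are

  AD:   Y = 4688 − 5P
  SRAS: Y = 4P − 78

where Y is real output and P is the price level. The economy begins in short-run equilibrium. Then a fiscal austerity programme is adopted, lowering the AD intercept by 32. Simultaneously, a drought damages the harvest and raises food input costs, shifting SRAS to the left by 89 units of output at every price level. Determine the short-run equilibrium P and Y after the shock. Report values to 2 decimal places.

After both shocks: AD is Y = 4656 − 5P and SRAS is Y = 4P − 167.
Setting them equal: 4823 = 9P, so P = 535.89.
Substituting into AD, Y = 1976.56.

P = 535.89, Y = 1976.56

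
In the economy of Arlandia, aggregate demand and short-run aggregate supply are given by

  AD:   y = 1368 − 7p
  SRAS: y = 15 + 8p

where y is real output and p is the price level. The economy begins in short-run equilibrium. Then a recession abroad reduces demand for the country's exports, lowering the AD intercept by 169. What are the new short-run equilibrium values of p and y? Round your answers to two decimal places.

This is a negative demand shock: AD shifts left.
New AD: y = 1199 − 7p.
Set AD = SRAS: 1199 − 7p = 15 + 8p, so 1184 = 15p and p = 78.93.
Substituting into AD, y = 646.47.

p = 78.93, y = 646.47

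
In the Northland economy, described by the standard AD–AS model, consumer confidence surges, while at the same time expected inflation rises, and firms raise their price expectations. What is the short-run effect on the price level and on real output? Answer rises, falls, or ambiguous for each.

Price level: rises; output: ambiguous

The first event is a positive demand shock: AD shifts right, which by itself pushes P up and Y up.
The second is an adverse supply shock: SRAS shifts left, which by itself pushes P up and Y down.
Both shocks push P up, so P rises. The two shocks push Y in opposite directions, so the effect on Y is ambiguous.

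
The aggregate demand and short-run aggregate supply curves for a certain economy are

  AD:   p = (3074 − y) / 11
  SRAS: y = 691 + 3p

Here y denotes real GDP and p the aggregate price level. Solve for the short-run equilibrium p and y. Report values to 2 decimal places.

Rearrange AD to y = 3074 − 11p.
Set AD = SRAS: 3074 − 11p = 691 + 3p, so 2383 = 14p and p = 170.21.
Substituting into AD, y = 3074 − 11p = 1201.64.

p = 170.21, y = 1201.64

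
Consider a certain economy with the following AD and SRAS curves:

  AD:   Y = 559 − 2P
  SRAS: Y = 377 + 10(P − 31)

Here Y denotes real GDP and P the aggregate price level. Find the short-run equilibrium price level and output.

P = 41, Y = 477

Write SRAS as Y = 377 + 10P − 310 = 67 + 10P.
Set AD = SRAS: 559 − 2P = 67 + 10P, so 492 = 12P and P = 41.
Then Y = 559 − 2·41 = 477.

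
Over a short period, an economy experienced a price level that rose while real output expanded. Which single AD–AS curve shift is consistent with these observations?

P rose and Y rose. An AD shift moves P and Y in the same direction; an SRAS shift moves them in opposite directions.
Here P and Y moved in the same direction, so the AD curve shifted.
Since Y rose, AD shifted right.

AD shifted right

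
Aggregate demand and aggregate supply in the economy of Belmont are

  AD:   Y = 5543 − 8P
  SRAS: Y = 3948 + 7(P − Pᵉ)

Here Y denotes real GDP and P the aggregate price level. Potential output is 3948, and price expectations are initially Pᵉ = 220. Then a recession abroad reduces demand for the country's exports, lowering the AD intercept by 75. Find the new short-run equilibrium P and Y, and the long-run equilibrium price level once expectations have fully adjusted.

AD shifts left: new AD is Y = 5468 − 8P. With Pᵉ = 220, SRAS is Y = 2408 + 7P.
Short run: 5468 − 8P = 2408 + 7P gives 3060 = 15P, so P = 204 and Y = 5468 − 8·204 = 3836.
Y = 3836 is below potential 3948; expectations adjust and SRAS shifts right until Y = 3948.
Long run: on the new AD curve, 3948 = 5468 − 8P gives P = 190.

Short run: P = 204, Y = 3836. Long run: P = 190.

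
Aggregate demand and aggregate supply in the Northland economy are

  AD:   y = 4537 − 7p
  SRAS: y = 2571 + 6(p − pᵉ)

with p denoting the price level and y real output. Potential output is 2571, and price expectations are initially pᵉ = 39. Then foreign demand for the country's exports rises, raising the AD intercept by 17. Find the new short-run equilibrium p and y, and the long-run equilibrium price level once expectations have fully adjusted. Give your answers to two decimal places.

Short run: p = 170.54, y = 3360.23. Long run: p = 283.29.

AD shifts right: new AD is y = 4554 − 7p. With pᵉ = 39, SRAS is y = 2337 + 6p.
Short run: 4554 − 7p = 2337 + 6p gives 2217 = 13p, so p = 170.54 and y = 4554 − 7p = 3360.23.
y = 3360.23 is above potential 2571; expectations adjust and SRAS shifts left until y = 2571.
Long run: on the new AD curve, 2571 = 4554 − 7p gives p = 283.29.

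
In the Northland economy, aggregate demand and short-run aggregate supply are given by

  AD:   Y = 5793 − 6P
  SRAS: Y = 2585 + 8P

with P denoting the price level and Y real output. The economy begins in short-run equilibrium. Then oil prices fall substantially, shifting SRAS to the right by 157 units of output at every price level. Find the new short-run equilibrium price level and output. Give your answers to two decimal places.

P = 217.93, Y = 4485.43

This is a positive supply shock: SRAS shifts right.
New SRAS: Y = 2742 + 8P.
Set AD = SRAS: 5793 − 6P = 2742 + 8P, so 3051 = 14P and P = 217.93.
Substituting into AD, Y = 4485.43.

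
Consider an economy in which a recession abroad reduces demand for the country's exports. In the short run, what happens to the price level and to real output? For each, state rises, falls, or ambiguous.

Price level: falls; output: falls

This is a negative demand shock: AD shifts left.
Moving along the upward-sloping SRAS curve, P falls and Y falls.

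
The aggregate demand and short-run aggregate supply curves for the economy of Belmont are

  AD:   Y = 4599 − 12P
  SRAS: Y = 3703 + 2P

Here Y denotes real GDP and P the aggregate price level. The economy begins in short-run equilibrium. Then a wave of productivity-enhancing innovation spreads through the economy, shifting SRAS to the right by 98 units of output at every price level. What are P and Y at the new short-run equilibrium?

This is a positive supply shock: SRAS shifts right.
New SRAS: Y = 3801 + 2P.
Set AD = SRAS: 4599 − 12P = 3801 + 2P, so 798 = 14P and P = 57.
Y = 4599 − 12·57 = 3915.

P = 57, Y = 3915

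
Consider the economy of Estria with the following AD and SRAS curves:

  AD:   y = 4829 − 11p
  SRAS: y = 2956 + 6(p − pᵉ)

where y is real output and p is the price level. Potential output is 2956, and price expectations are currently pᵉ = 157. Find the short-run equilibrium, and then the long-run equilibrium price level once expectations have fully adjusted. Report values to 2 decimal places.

Short run: p = 165.59, y = 3007.53. Long run: p = 170.27.

Short run: with pᵉ = 157, SRAS is y = 2014 + 6p. Setting AD = SRAS gives 2815 = 17p, so p = 165.59 and y = 4829 − 11p = 3007.53.
Output 3007.53 is above potential 2956, so over time expected prices rise and SRAS shifts left until y returns to 2956.
Long run: y = 2956 on the AD curve gives 2956 = 4829 − 11p, so p = 170.27.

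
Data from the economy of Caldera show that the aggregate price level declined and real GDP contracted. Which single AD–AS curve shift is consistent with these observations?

AD shifted left

P fell and Y fell. An AD shift moves P and Y in the same direction; an SRAS shift moves them in opposite directions.
Here P and Y moved in the same direction, so the AD curve shifted.
Since Y fell, AD shifted left.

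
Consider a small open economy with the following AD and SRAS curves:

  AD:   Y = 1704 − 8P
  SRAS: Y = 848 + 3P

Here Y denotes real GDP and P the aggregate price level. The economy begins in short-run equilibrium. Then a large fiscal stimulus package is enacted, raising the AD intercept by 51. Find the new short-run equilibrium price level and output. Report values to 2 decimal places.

P = 82.45, Y = 1095.36

This is a positive demand shock: AD shifts right.
New AD: Y = 1755 − 8P.
Set AD = SRAS: 1755 − 8P = 848 + 3P, so 907 = 11P and P = 82.45.
Substituting into AD, Y = 1095.36.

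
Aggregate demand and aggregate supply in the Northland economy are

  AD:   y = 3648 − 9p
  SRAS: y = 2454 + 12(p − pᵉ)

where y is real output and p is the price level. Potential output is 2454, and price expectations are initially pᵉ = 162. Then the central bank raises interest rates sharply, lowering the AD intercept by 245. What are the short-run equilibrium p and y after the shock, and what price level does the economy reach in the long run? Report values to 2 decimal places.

AD shifts left: new AD is y = 3403 − 9p. With pᵉ = 162, SRAS is y = 510 + 12p.
Short run: 3403 − 9p = 510 + 12p gives 2893 = 21p, so p = 137.76 and y = 3403 − 9p = 2163.14.
y = 2163.14 is below potential 2454; expectations adjust and SRAS shifts right until y = 2454.
Long run: on the new AD curve, 2454 = 3403 − 9p gives p = 105.44.

Short run: p = 137.76, y = 2163.14. Long run: p = 105.44.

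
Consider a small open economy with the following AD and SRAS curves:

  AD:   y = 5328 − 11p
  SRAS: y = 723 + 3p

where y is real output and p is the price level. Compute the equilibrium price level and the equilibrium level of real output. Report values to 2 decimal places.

p = 328.93, y = 1709.79

Set AD = SRAS: 5328 − 11p = 723 + 3p, so 4605 = 14p and p = 328.93.
Substituting into AD, y = 5328 − 11p = 1709.79.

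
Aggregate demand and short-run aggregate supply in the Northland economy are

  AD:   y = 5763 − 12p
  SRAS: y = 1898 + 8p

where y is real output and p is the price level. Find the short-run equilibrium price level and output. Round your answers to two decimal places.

p = 193.25, y = 3444.00

Set AD = SRAS: 5763 − 12p = 1898 + 8p, so 3865 = 20p and p = 193.25.
Substituting into AD, y = 5763 − 12p = 3444.00.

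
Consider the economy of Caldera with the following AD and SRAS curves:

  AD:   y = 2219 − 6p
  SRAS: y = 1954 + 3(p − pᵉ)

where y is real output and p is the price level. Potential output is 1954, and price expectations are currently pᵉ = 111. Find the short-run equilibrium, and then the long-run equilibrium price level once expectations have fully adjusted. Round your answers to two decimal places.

Short run: with pᵉ = 111, SRAS is y = 1621 + 3p. Setting AD = SRAS gives 598 = 9p, so p = 66.44 and y = 2219 − 6p = 1820.33.
Output 1820.33 is below potential 1954, so over time expected prices fall and SRAS shifts right until y returns to 1954.
Long run: y = 1954 on the AD curve gives 1954 = 2219 − 6p, so p = 44.17.

Short run: p = 66.44, y = 1820.33. Long run: p = 44.17.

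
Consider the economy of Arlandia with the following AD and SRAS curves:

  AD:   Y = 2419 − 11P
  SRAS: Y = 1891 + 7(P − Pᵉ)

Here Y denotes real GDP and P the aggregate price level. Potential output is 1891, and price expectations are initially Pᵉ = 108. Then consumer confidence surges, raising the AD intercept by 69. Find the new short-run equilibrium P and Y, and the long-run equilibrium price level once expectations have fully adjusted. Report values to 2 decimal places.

AD shifts right: new AD is Y = 2488 − 11P. With Pᵉ = 108, SRAS is Y = 1135 + 7P.
Short run: 2488 − 11P = 1135 + 7P gives 1353 = 18P, so P = 75.17 and Y = 2488 − 11P = 1661.17.
Y = 1661.17 is below potential 1891; expectations adjust and SRAS shifts right until Y = 1891.
Long run: on the new AD curve, 1891 = 2488 − 11P gives P = 54.27.

Short run: P = 75.17, Y = 1661.17. Long run: P = 54.27.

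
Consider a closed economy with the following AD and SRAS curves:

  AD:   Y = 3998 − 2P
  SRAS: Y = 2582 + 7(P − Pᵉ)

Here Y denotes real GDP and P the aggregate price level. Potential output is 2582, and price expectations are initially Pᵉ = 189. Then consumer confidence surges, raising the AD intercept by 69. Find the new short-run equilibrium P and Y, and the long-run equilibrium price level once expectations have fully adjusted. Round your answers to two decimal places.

Short run: P = 312.00, Y = 3443.00. Long run: P = 742.50.

AD shifts right: new AD is Y = 4067 − 2P. With Pᵉ = 189, SRAS is Y = 1259 + 7P.
Short run: 4067 − 2P = 1259 + 7P gives 2808 = 9P, so P = 312.00 and Y = 4067 − 2P = 3443.00.
Y = 3443.00 is above potential 2582; expectations adjust and SRAS shifts left until Y = 2582.
Long run: on the new AD curve, 2582 = 4067 − 2P gives P = 742.50.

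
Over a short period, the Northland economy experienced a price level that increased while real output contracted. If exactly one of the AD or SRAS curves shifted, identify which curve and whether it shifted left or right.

P rose and Y fell. An AD shift moves P and Y in the same direction; an SRAS shift moves them in opposite directions.
Here P and Y moved in opposite directions, so the SRAS curve shifted.
Since Y fell, SRAS shifted left.

SRAS shifted left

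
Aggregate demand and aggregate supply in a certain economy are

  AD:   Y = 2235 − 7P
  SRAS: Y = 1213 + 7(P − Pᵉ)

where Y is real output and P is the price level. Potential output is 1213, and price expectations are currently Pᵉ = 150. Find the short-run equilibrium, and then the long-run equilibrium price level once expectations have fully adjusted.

Short run: P = 148, Y = 1199. Long run: P = 146.

Short run: with Pᵉ = 150, SRAS is Y = 163 + 7P. Setting AD = SRAS gives 2072 = 14P, so P = 148 and Y = 2235 − 7·148 = 1199.
Output 1199 is below potential 1213, so over time expected prices fall and SRAS shifts right until Y returns to 1213.
Long run: Y = 1213 on the AD curve gives 1213 = 2235 − 7P, so P = 146.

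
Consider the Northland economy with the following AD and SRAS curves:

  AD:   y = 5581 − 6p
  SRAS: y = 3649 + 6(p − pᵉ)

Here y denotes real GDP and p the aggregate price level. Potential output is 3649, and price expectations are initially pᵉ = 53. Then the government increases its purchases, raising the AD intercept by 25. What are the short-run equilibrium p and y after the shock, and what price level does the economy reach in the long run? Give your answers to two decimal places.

AD shifts right: new AD is y = 5606 − 6p. With pᵉ = 53, SRAS is y = 3331 + 6p.
Short run: 5606 − 6p = 3331 + 6p gives 2275 = 12p, so p = 189.58 and y = 5606 − 6p = 4468.50.
y = 4468.50 is above potential 3649; expectations adjust and SRAS shifts left until y = 3649.
Long run: on the new AD curve, 3649 = 5606 − 6p gives p = 326.17.

Short run: p = 189.58, y = 4468.50. Long run: p = 326.17.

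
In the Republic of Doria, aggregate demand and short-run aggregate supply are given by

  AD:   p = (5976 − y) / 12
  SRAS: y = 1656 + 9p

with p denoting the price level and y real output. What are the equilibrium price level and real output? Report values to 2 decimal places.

Rearrange AD to y = 5976 − 12p.
Set AD = SRAS: 5976 − 12p = 1656 + 9p, so 4320 = 21p and p = 205.71.
Substituting into AD, y = 5976 − 12p = 3507.43.

p = 205.71, y = 3507.43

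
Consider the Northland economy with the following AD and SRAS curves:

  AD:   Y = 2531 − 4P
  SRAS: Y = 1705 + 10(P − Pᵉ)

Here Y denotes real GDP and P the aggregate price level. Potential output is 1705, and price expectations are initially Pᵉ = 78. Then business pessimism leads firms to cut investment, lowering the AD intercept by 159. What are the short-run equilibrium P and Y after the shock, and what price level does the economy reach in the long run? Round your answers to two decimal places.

Short run: P = 103.36, Y = 1958.57. Long run: P = 166.75.

AD shifts left: new AD is Y = 2372 − 4P. With Pᵉ = 78, SRAS is Y = 925 + 10P.
Short run: 2372 − 4P = 925 + 10P gives 1447 = 14P, so P = 103.36 and Y = 2372 − 4P = 1958.57.
Y = 1958.57 is above potential 1705; expectations adjust and SRAS shifts left until Y = 1705.
Long run: on the new AD curve, 1705 = 2372 − 4P gives P = 166.75.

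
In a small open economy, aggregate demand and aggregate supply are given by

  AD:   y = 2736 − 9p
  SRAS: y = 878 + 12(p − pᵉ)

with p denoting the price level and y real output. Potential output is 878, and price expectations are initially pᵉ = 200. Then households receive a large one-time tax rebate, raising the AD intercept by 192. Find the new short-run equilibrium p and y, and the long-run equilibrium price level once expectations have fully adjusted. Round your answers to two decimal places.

AD shifts right: new AD is y = 2928 − 9p. With pᵉ = 200, SRAS is y = 12p − 1522.
Short run: 2928 − 9p = 12p − 1522 gives 4450 = 21p, so p = 211.90 and y = 2928 − 9p = 1020.86.
y = 1020.86 is above potential 878; expectations adjust and SRAS shifts left until y = 878.
Long run: on the new AD curve, 878 = 2928 − 9p gives p = 227.78.

Short run: p = 211.90, y = 1020.86. Long run: p = 227.78.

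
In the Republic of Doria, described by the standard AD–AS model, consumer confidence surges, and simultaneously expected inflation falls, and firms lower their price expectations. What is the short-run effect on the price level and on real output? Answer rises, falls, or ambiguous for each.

Price level: ambiguous; output: rises

The first event is a positive demand shock: AD shifts right, which by itself pushes P up and Y up.
The second is a favourable supply shock: SRAS shifts right, which by itself pushes P down and Y up.
The two shocks push P in opposite directions, so the effect on P is ambiguous. Both shocks push Y up, so Y rises.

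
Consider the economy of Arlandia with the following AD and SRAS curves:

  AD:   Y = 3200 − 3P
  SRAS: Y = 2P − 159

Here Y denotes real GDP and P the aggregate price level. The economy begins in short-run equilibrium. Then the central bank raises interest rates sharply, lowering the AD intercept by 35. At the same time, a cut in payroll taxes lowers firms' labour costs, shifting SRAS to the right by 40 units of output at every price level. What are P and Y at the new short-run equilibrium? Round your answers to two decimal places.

P = 656.80, Y = 1194.60

After both shocks: AD is Y = 3165 − 3P and SRAS is Y = 2P − 119.
Setting them equal: 3284 = 5P, so P = 656.80.
Substituting into AD, Y = 1194.60.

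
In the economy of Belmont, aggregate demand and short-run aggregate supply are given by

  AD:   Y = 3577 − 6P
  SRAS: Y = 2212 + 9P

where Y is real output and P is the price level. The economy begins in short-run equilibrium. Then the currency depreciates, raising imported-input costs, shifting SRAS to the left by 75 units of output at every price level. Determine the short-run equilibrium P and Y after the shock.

P = 96, Y = 3001

This is a negative supply shock: SRAS shifts left.
New SRAS: Y = 2137 + 9P.
Set AD = SRAS: 3577 − 6P = 2137 + 9P, so 1440 = 15P and P = 96.
Y = 3577 − 6·96 = 3001.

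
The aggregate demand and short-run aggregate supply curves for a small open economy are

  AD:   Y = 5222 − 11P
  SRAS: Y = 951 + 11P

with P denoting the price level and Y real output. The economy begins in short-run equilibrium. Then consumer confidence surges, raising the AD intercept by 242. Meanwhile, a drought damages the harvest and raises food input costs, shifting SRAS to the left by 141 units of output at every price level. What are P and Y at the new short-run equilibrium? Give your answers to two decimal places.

P = 211.55, Y = 3137.00

After both shocks: AD is Y = 5464 − 11P and SRAS is Y = 810 + 11P.
Setting them equal: 4654 = 22P, so P = 211.55.
Substituting into AD, Y = 3137.00.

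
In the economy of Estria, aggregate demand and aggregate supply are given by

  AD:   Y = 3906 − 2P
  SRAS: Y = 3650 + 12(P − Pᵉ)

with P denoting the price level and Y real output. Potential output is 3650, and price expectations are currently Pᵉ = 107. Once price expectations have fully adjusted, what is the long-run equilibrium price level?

Long-run P = 128

Short run: with Pᵉ = 107, SRAS is Y = 2366 + 12P. Setting AD = SRAS gives 1540 = 14P, so P = 110 and Y = 3906 − 2·110 = 3686.
Output 3686 is above potential 3650, so over time expected prices rise and SRAS shifts left until Y returns to 3650.
Long run: Y = 3650 on the AD curve gives 3650 = 3906 − 2P, so P = 128.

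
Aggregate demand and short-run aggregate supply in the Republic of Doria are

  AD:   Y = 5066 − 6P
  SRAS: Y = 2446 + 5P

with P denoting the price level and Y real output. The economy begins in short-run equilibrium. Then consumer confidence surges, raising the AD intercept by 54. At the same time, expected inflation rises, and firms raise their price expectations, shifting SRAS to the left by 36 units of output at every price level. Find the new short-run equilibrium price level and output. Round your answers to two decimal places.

P = 246.36, Y = 3641.82

After both shocks: AD is Y = 5120 − 6P and SRAS is Y = 2410 + 5P.
Setting them equal: 2710 = 11P, so P = 246.36.
Substituting into AD, Y = 3641.82.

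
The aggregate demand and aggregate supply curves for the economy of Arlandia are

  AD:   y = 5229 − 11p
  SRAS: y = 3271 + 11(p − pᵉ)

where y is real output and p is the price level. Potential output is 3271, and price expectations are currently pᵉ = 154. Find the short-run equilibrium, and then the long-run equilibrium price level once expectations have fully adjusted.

Short run: p = 166, y = 3403. Long run: p = 178.

Short run: with pᵉ = 154, SRAS is y = 1577 + 11p. Setting AD = SRAS gives 3652 = 22p, so p = 166 and y = 5229 − 11·166 = 3403.
Output 3403 is above potential 3271, so over time expected prices rise and SRAS shifts left until y returns to 3271.
Long run: y = 3271 on the AD curve gives 3271 = 5229 − 11p, so p = 178.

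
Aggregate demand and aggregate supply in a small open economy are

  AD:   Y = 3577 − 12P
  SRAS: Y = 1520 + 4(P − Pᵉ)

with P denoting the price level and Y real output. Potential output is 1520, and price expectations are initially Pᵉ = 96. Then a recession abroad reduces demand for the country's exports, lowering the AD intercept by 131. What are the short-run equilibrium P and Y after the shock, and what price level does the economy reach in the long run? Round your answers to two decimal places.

Short run: P = 144.38, Y = 1713.50. Long run: P = 160.50.

AD shifts left: new AD is Y = 3446 − 12P. With Pᵉ = 96, SRAS is Y = 1136 + 4P.
Short run: 3446 − 12P = 1136 + 4P gives 2310 = 16P, so P = 144.38 and Y = 3446 − 12P = 1713.50.
Y = 1713.50 is above potential 1520; expectations adjust and SRAS shifts left until Y = 1520.
Long run: on the new AD curve, 1520 = 3446 − 12P gives P = 160.50.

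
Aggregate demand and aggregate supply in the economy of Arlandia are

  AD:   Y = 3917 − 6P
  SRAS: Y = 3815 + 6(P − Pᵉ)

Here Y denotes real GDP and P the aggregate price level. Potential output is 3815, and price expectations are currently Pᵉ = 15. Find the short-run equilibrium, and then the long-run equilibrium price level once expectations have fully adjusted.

Short run: with Pᵉ = 15, SRAS is Y = 3725 + 6P. Setting AD = SRAS gives 192 = 12P, so P = 16 and Y = 3917 − 6·16 = 3821.
Output 3821 is above potential 3815, so over time expected prices rise and SRAS shifts left until Y returns to 3815.
Long run: Y = 3815 on the AD curve gives 3815 = 3917 − 6P, so P = 17.

Short run: P = 16, Y = 3821. Long run: P = 17.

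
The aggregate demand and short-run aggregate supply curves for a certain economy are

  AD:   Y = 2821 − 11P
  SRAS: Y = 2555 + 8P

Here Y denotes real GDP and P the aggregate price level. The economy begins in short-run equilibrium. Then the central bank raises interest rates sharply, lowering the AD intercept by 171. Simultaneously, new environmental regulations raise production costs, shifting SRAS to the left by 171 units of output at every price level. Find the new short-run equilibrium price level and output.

After both shocks: AD is Y = 2650 − 11P and SRAS is Y = 2384 + 8P.
Setting them equal: 266 = 19P, so P = 14.
Y = 2650 − 11·14 = 2496.

P = 14, Y = 2496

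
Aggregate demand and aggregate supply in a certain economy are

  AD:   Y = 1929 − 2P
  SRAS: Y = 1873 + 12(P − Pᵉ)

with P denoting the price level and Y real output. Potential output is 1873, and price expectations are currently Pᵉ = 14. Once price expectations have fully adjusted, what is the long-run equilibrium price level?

Long-run P = 28

Short run: with Pᵉ = 14, SRAS is Y = 1705 + 12P. Setting AD = SRAS gives 224 = 14P, so P = 16 and Y = 1929 − 2·16 = 1897.
Output 1897 is above potential 1873, so over time expected prices rise and SRAS shifts left until Y returns to 1873.
Long run: Y = 1873 on the AD curve gives 1873 = 1929 − 2P, so P = 28.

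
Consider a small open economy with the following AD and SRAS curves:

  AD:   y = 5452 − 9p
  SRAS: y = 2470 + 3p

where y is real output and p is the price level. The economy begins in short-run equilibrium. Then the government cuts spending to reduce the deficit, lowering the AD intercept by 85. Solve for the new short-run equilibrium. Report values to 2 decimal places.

This is a negative demand shock: AD shifts left.
New AD: y = 5367 − 9p.
Set AD = SRAS: 5367 − 9p = 2470 + 3p, so 2897 = 12p and p = 241.42.
Substituting into AD, y = 3194.25.

p = 241.42, y = 3194.25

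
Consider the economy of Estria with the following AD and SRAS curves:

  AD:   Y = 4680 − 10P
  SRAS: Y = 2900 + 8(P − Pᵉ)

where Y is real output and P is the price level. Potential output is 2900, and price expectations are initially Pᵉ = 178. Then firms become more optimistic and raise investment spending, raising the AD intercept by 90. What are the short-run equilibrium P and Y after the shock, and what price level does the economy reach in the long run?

Short run: P = 183, Y = 2940. Long run: P = 187.

AD shifts right: new AD is Y = 4770 − 10P. With Pᵉ = 178, SRAS is Y = 1476 + 8P.
Short run: 4770 − 10P = 1476 + 8P gives 3294 = 18P, so P = 183 and Y = 4770 − 10·183 = 2940.
Y = 2940 is above potential 2900; expectations adjust and SRAS shifts left until Y = 2900.
Long run: on the new AD curve, 2900 = 4770 − 10P gives P = 187.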